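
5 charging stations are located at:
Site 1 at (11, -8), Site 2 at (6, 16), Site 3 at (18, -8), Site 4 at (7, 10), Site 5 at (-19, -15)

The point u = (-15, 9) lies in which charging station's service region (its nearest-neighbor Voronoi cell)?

Site 4

Compare squared distances (the ordering matches that of the actual distances):
d²(u, Site 1) = (-15−11)² + (9−(-8))² = 676 + 289 = 965
d²(u, Site 2) = (-15−6)² + (9−16)² = 441 + 49 = 490
d²(u, Site 3) = (-15−18)² + (9−(-8))² = 1089 + 289 = 1378
d²(u, Site 4) = (-15−7)² + (9−10)² = 484 + 1 = 485
d²(u, Site 5) = (-15−(-19))² + (9−(-15))² = 16 + 576 = 592
The smallest is to Site 4, so u lies in the Voronoi region of Site 4.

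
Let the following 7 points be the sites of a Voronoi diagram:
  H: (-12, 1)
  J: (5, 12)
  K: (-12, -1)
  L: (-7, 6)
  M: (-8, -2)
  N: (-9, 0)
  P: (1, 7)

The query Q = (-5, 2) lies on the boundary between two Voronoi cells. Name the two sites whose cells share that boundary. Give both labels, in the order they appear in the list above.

L and N

Squared distances from Q to each site:
|QH|² = (-5−(-12))² + (2−1)² = 49 + 1 = 50
|QJ|² = (-5−5)² + (2−12)² = 100 + 100 = 200
|QK|² = (-5−(-12))² + (2−(-1))² = 49 + 9 = 58
|QL|² = (-5−(-7))² + (2−6)² = 4 + 16 = 20
|QM|² = (-5−(-8))² + (2−(-2))² = 9 + 16 = 25
|QN|² = (-5−(-9))² + (2−0)² = 16 + 4 = 20
|QP|² = (-5−1)² + (2−7)² = 36 + 25 = 61
Q is equidistant from L and N (both at squared distance 20), and every other site is strictly farther — so Q lies on the L–N Voronoi edge.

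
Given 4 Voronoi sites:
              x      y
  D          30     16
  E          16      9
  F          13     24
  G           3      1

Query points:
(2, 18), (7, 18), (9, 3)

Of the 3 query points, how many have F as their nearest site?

2

(2, 18) — d² to each: D:788, E:277, F:157, G:290 → nearest is F
(7, 18) — d² to each: D:533, E:162, F:72, G:305 → nearest is F
(9, 3) — d² to each: D:610, E:85, F:457, G:40 → nearest is G
2 of the 3 points have F as nearest.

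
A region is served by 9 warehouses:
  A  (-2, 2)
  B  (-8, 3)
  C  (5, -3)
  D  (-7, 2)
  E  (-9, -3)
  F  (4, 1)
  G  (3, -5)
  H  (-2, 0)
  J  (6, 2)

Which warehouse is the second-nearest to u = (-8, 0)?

Squared Euclidean distances:
|uA|² = 36 + 4 = 40
|uB|² = 0 + 9 = 9
|uC|² = 169 + 9 = 178
|uD|² = 1 + 4 = 5
|uE|² = 1 + 9 = 10
|uF|² = 144 + 1 = 145
|uG|² = 121 + 25 = 146
|uH|² = 36 + 0 = 36
|uJ|² = 196 + 4 = 200
Sorted ascending: D, B, E, … — the second-nearest is B.

B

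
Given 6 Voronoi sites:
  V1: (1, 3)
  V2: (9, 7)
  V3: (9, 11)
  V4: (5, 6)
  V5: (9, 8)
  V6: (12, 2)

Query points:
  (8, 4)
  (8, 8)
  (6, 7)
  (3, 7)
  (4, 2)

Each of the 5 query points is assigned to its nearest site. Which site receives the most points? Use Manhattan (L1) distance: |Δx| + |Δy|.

V4

(8, 4) — d to each: V1:8, V2:4, V3:8, V4:5, V5:5, V6:6 → nearest is V2
(8, 8) — d to each: V1:12, V2:2, V3:4, V4:5, V5:1, V6:10 → nearest is V5
(6, 7) — d to each: V1:9, V2:3, V3:7, V4:2, V5:4, V6:11 → nearest is V4
(3, 7) — d to each: V1:6, V2:6, V3:10, V4:3, V5:7, V6:14 → nearest is V4
(4, 2) — d to each: V1:4, V2:10, V3:14, V4:5, V5:11, V6:8 → nearest is V1
Tally — V1:1, V2:1, V4:2, V5:1. V4 captures the most (2).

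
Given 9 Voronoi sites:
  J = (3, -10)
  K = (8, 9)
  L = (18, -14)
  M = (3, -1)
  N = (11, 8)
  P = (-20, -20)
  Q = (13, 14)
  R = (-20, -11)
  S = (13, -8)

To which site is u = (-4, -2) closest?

M

Since √ is increasing, it suffices to compare squared distances:
|uJ|² = 49 + 64 = 113
|uK|² = 144 + 121 = 265
|uL|² = 484 + 144 = 628
|uM|² = 49 + 1 = 50
|uN|² = 225 + 100 = 325
|uP|² = 256 + 324 = 580
|uQ|² = 289 + 256 = 545
|uR|² = 256 + 81 = 337
|uS|² = 289 + 36 = 325
The smallest is to M, so u lies in the Voronoi region of M.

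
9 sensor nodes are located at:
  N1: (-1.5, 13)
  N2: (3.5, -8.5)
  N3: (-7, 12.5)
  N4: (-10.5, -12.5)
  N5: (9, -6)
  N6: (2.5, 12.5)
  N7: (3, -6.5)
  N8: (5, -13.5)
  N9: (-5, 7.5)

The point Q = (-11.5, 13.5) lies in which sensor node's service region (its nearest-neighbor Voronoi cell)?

N3

Squared Euclidean distances:
|QN1|² = (-11.5−(-1.5))² + (13.5−13)² = 100 + 0.25 = 100.25
|QN2|² = (-11.5−3.5)² + (13.5−(-8.5))² = 225 + 484 = 709
|QN3|² = (-11.5−(-7))² + (13.5−12.5)² = 20.25 + 1 = 21.25
|QN4|² = (-11.5−(-10.5))² + (13.5−(-12.5))² = 1 + 676 = 677
|QN5|² = (-11.5−9)² + (13.5−(-6))² = 420.25 + 380.25 = 800.5
|QN6|² = (-11.5−2.5)² + (13.5−12.5)² = 196 + 1 = 197
|QN7|² = (-11.5−3)² + (13.5−(-6.5))² = 210.25 + 400 = 610.25
|QN8|² = (-11.5−5)² + (13.5−(-13.5))² = 272.25 + 729 = 1001.25
|QN9|² = (-11.5−(-5))² + (13.5−7.5)² = 42.25 + 36 = 78.25
Minimum is at N3.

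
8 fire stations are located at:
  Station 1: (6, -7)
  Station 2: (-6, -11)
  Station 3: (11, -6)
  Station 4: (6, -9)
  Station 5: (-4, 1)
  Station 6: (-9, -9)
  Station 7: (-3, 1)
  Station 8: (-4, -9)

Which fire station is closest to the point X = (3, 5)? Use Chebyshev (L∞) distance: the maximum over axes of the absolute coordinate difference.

Station 7

d(X, Station 1) = max(3, 12) = 12
d(X, Station 2) = max(9, 16) = 16
d(X, Station 3) = max(8, 11) = 11
d(X, Station 4) = max(3, 14) = 14
d(X, Station 5) = max(7, 4) = 7
d(X, Station 6) = max(12, 14) = 14
d(X, Station 7) = max(6, 4) = 6
d(X, Station 8) = max(7, 14) = 14
Minimum is at Station 7.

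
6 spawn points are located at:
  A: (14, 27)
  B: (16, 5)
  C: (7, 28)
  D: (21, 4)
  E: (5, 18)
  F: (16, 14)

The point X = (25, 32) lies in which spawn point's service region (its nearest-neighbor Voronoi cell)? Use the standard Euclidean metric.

A

Since √ is increasing, it suffices to compare squared distances:
|XA|² = 121 + 25 = 146
|XB|² = 81 + 729 = 810
|XC|² = 324 + 16 = 340
|XD|² = 16 + 784 = 800
|XE|² = 400 + 196 = 596
|XF|² = 81 + 324 = 405
The smallest is to A, so X lies in the Voronoi region of A.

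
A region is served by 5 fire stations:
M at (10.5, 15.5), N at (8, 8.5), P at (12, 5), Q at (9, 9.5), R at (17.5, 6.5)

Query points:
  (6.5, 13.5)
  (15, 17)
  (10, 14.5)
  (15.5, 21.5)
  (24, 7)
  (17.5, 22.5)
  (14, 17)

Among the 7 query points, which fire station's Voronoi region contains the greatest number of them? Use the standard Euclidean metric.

M

(6.5, 13.5) — d² to each: M:20, N:27.25, P:102.5, Q:22.25, R:170 → nearest is M
(15, 17) — d² to each: M:22.5, N:121.25, P:153, Q:92.25, R:116.5 → nearest is M
(10, 14.5) — d² to each: M:1.25, N:40, P:94.25, Q:26, R:120.25 → nearest is M
(15.5, 21.5) — d² to each: M:61, N:225.25, P:284.5, Q:186.25, R:229 → nearest is M
(24, 7) — d² to each: M:254.5, N:258.25, P:148, Q:231.25, R:42.5 → nearest is R
(17.5, 22.5) — d² to each: M:98, N:286.25, P:336.5, Q:241.25, R:256 → nearest is M
(14, 17) — d² to each: M:14.5, N:108.25, P:148, Q:81.25, R:122.5 → nearest is M
Tally — M:6, R:1. M captures the most (6).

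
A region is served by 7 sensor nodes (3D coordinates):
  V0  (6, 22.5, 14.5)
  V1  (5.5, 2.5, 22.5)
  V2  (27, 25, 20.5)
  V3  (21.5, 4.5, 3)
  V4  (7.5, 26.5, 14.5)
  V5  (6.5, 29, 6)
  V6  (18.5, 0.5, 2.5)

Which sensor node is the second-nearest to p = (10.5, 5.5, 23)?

V0

Compare squared distances (the ordering matches that of the actual distances):
|pV0|² = (10.5−6)² + (5.5−22.5)² + (23−14.5)² = 20.25 + 289 + 72.25 = 381.5
|pV1|² = (10.5−5.5)² + (5.5−2.5)² + (23−22.5)² = 25 + 9 + 0.25 = 34.25
|pV2|² = (10.5−27)² + (5.5−25)² + (23−20.5)² = 272.25 + 380.25 + 6.25 = 658.75
|pV3|² = (10.5−21.5)² + (5.5−4.5)² + (23−3)² = 121 + 1 + 400 = 522
|pV4|² = (10.5−7.5)² + (5.5−26.5)² + (23−14.5)² = 9 + 441 + 72.25 = 522.25
|pV5|² = (10.5−6.5)² + (5.5−29)² + (23−6)² = 16 + 552.25 + 289 = 857.25
|pV6|² = (10.5−18.5)² + (5.5−0.5)² + (23−2.5)² = 64 + 25 + 420.25 = 509.25
Sorted ascending: V1, V0, V6, … — the second-nearest is V0.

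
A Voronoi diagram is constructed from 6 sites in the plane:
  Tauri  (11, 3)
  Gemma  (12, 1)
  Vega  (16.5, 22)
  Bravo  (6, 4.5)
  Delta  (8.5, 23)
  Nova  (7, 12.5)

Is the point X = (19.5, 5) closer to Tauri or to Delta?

Compare squared distances:
d²(X, Tauri) = (19.5−11)² + (5−3)² = 72.25 + 4 = 76.25
d²(X, Delta) = (19.5−8.5)² + (5−23)² = 121 + 324 = 445
76.25 < 445, so Tauri is closer.

Tauri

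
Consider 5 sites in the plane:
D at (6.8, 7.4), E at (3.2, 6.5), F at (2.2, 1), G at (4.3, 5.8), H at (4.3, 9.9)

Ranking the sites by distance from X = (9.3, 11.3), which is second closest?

Since √ is increasing, it suffices to compare squared distances:
|XD|² = (9.3−6.8)² + (11.3−7.4)² = 6.25 + 15.21 = 21.46
|XE|² = (9.3−3.2)² + (11.3−6.5)² = 37.21 + 23.04 = 60.25
|XF|² = (9.3−2.2)² + (11.3−1)² = 50.41 + 106.09 = 156.5
|XG|² = (9.3−4.3)² + (11.3−5.8)² = 25 + 30.25 = 55.25
|XH|² = (9.3−4.3)² + (11.3−9.9)² = 25 + 1.96 = 26.96
Sorted ascending: D, H, G, … — the second-nearest is H.

H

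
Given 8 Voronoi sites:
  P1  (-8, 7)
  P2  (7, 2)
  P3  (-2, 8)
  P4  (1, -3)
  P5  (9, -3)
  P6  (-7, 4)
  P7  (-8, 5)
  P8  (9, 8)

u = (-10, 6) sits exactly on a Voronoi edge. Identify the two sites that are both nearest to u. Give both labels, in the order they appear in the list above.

P1 and P7

Squared distances from u to each site:
|uP1|² = (-10−(-8))² + (6−7)² = 4 + 1 = 5
|uP2|² = (-10−7)² + (6−2)² = 289 + 16 = 305
|uP3|² = (-10−(-2))² + (6−8)² = 64 + 4 = 68
|uP4|² = (-10−1)² + (6−(-3))² = 121 + 81 = 202
|uP5|² = (-10−9)² + (6−(-3))² = 361 + 81 = 442
|uP6|² = (-10−(-7))² + (6−4)² = 9 + 4 = 13
|uP7|² = (-10−(-8))² + (6−5)² = 4 + 1 = 5
|uP8|² = (-10−9)² + (6−8)² = 361 + 4 = 365
u is equidistant from P1 and P7 (both at squared distance 5), and every other site is strictly farther — so u lies on the P1–P7 Voronoi edge.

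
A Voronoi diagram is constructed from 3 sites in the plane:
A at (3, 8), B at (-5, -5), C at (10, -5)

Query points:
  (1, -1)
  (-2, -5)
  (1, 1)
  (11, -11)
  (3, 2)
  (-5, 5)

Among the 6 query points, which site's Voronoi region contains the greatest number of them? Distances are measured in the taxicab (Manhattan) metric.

(1, -1) — d to each: A:11, B:10, C:13 → nearest is B
(-2, -5) — d to each: A:18, B:3, C:12 → nearest is B
(1, 1) — d to each: A:9, B:12, C:15 → nearest is A
(11, -11) — d to each: A:27, B:22, C:7 → nearest is C
(3, 2) — d to each: A:6, B:15, C:14 → nearest is A
(-5, 5) — d to each: A:11, B:10, C:25 → nearest is B
Tally — A:2, B:3, C:1. B captures the most (3).

B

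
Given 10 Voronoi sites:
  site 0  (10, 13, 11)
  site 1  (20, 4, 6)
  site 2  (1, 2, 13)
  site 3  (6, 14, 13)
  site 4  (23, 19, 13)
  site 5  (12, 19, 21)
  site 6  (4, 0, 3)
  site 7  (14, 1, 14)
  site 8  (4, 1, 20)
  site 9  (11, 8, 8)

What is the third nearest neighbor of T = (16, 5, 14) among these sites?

Since √ is increasing, it suffices to compare squared distances:
d²(T, site 0) = 36 + 64 + 9 = 109
d²(T, site 1) = 16 + 1 + 64 = 81
d²(T, site 2) = 225 + 9 + 1 = 235
d²(T, site 3) = 100 + 81 + 1 = 182
d²(T, site 4) = 49 + 196 + 1 = 246
d²(T, site 5) = 16 + 196 + 49 = 261
d²(T, site 6) = 144 + 25 + 121 = 290
d²(T, site 7) = 4 + 16 + 0 = 20
d²(T, site 8) = 144 + 16 + 36 = 196
d²(T, site 9) = 25 + 9 + 36 = 70
Sorted ascending: site 7, site 9, site 1, site 0, … — the third-nearest is site 1.

site 1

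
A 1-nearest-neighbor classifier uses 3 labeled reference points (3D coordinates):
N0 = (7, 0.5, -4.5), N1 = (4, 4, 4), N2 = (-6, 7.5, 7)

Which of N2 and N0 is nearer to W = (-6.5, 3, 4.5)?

Compare squared distances:
|WN2|² = (-6.5−(-6))² + (3−7.5)² + (4.5−7)² = 0.25 + 20.25 + 6.25 = 26.75
|WN0|² = (-6.5−7)² + (3−0.5)² + (4.5−(-4.5))² = 182.25 + 6.25 + 81 = 269.5
26.75 < 269.5, so N2 is closer.

N2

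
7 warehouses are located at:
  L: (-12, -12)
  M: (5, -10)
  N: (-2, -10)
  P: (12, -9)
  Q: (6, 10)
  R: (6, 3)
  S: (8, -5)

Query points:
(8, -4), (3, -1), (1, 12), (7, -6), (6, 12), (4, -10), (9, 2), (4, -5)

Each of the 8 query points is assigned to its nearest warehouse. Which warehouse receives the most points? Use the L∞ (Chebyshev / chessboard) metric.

S

(8, -4) — d to each: L:20, M:6, N:10, P:5, Q:14, R:7, S:1 → nearest is S
(3, -1) — d to each: L:15, M:9, N:9, P:9, Q:11, R:4, S:5 → nearest is R
(1, 12) — d to each: L:24, M:22, N:22, P:21, Q:5, R:9, S:17 → nearest is Q
(7, -6) — d to each: L:19, M:4, N:9, P:5, Q:16, R:9, S:1 → nearest is S
(6, 12) — d to each: L:24, M:22, N:22, P:21, Q:2, R:9, S:17 → nearest is Q
(4, -10) — d to each: L:16, M:1, N:6, P:8, Q:20, R:13, S:5 → nearest is M
(9, 2) — d to each: L:21, M:12, N:12, P:11, Q:8, R:3, S:7 → nearest is R
(4, -5) — d to each: L:16, M:5, N:6, P:8, Q:15, R:8, S:4 → nearest is S
Tally — M:1, Q:2, R:2, S:3. S captures the most (3).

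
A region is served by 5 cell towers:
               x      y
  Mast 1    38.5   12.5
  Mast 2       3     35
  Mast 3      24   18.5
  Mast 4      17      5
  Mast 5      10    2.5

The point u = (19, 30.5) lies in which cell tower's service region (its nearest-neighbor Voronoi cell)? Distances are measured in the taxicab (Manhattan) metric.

d(u, Mast 1) = 19.5 + 18 = 37.5
d(u, Mast 2) = 16 + 4.5 = 20.5
d(u, Mast 3) = 5 + 12 = 17
d(u, Mast 4) = 2 + 25.5 = 27.5
d(u, Mast 5) = 9 + 28 = 37
The smallest is to Mast 3, so u lies in the Voronoi region of Mast 3.

Mast 3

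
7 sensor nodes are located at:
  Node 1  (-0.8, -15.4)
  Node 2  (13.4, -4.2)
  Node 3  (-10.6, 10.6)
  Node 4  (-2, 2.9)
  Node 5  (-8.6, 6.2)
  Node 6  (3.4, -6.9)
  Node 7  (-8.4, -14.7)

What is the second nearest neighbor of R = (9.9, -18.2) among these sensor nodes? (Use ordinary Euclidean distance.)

Squared Euclidean distances:
d²(R, Node 1) = (9.9−(-0.8))² + (-18.2−(-15.4))² = 114.49 + 7.84 = 122.33
d²(R, Node 2) = (9.9−13.4)² + (-18.2−(-4.2))² = 12.25 + 196 = 208.25
d²(R, Node 3) = (9.9−(-10.6))² + (-18.2−10.6)² = 420.25 + 829.44 = 1249.69
d²(R, Node 4) = (9.9−(-2))² + (-18.2−2.9)² = 141.61 + 445.21 = 586.82
d²(R, Node 5) = (9.9−(-8.6))² + (-18.2−6.2)² = 342.25 + 595.36 = 937.61
d²(R, Node 6) = (9.9−3.4)² + (-18.2−(-6.9))² = 42.25 + 127.69 = 169.94
d²(R, Node 7) = (9.9−(-8.4))² + (-18.2−(-14.7))² = 334.89 + 12.25 = 347.14
Sorted ascending: Node 1, Node 6, Node 2, … — the second-nearest is Node 6.

Node 6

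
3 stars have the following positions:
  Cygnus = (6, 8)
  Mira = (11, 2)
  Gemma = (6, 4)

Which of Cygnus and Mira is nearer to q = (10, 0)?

Compare squared distances:
d²(q, Cygnus) = (10−6)² + (0−8)² = 16 + 64 = 80
d²(q, Mira) = (10−11)² + (0−2)² = 1 + 4 = 5
80 > 5, so Mira is closer.

Mira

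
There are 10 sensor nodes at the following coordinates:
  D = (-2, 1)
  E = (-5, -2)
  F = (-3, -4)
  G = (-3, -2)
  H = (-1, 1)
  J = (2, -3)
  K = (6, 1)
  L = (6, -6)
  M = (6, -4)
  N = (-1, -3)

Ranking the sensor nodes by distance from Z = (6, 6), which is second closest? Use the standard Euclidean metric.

H

Squared Euclidean distances:
|ZD|² = 64 + 25 = 89
|ZE|² = 121 + 64 = 185
|ZF|² = 81 + 100 = 181
|ZG|² = 81 + 64 = 145
|ZH|² = 49 + 25 = 74
|ZJ|² = 16 + 81 = 97
|ZK|² = 0 + 25 = 25
|ZL|² = 0 + 144 = 144
|ZM|² = 0 + 100 = 100
|ZN|² = 49 + 81 = 130
Sorted ascending: K, H, D, … — the second-nearest is H.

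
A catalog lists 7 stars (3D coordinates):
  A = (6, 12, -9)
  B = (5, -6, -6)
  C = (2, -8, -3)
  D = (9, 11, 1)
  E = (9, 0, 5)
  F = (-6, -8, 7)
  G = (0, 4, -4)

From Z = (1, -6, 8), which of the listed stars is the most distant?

A

Compare squared distances (the ordering matches that of the actual distances):
|ZA|² = (1−6)² + (-6−12)² + (8−(-9))² = 25 + 324 + 289 = 638
|ZB|² = (1−5)² + (-6−(-6))² + (8−(-6))² = 16 + 0 + 196 = 212
|ZC|² = (1−2)² + (-6−(-8))² + (8−(-3))² = 1 + 4 + 121 = 126
|ZD|² = (1−9)² + (-6−11)² + (8−1)² = 64 + 289 + 49 = 402
|ZE|² = (1−9)² + (-6−0)² + (8−5)² = 64 + 36 + 9 = 109
|ZF|² = (1−(-6))² + (-6−(-8))² + (8−7)² = 49 + 4 + 1 = 54
|ZG|² = (1−0)² + (-6−4)² + (8−(-4))² = 1 + 100 + 144 = 245
The largest is to A.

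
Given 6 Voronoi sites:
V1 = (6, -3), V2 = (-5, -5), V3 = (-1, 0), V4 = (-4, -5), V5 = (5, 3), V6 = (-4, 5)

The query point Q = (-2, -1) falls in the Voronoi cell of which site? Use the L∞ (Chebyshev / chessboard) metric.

d(Q,V1) = max(8, 2) = 8
d(Q,V2) = max(3, 4) = 4
d(Q,V3) = max(1, 1) = 1
d(Q,V4) = max(2, 4) = 4
d(Q,V5) = max(7, 4) = 7
d(Q,V6) = max(2, 6) = 6
V3 is nearest.

V3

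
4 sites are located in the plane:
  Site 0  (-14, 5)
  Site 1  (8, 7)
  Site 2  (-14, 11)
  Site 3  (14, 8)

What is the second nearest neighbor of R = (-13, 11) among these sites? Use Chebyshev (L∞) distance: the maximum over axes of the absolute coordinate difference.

Site 0

d(R, Site 0) = max(1, 6) = 6
d(R, Site 1) = max(21, 4) = 21
d(R, Site 2) = max(1, 0) = 1
d(R, Site 3) = max(27, 3) = 27
Sorted ascending: Site 2, Site 0, Site 1, … — the second-nearest is Site 0.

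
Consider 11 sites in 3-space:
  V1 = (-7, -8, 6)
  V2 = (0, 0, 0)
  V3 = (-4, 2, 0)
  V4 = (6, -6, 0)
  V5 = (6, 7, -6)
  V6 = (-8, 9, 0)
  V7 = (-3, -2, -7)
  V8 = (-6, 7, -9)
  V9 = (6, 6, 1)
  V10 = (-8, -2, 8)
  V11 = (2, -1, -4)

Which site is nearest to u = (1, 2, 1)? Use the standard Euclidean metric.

Since √ is increasing, it suffices to compare squared distances:
|uV1|² = (1−(-7))² + (2−(-8))² + (1−6)² = 64 + 100 + 25 = 189
|uV2|² = (1−0)² + (2−0)² + (1−0)² = 1 + 4 + 1 = 6
|uV3|² = (1−(-4))² + (2−2)² + (1−0)² = 25 + 0 + 1 = 26
|uV4|² = (1−6)² + (2−(-6))² + (1−0)² = 25 + 64 + 1 = 90
|uV5|² = (1−6)² + (2−7)² + (1−(-6))² = 25 + 25 + 49 = 99
|uV6|² = (1−(-8))² + (2−9)² + (1−0)² = 81 + 49 + 1 = 131
|uV7|² = (1−(-3))² + (2−(-2))² + (1−(-7))² = 16 + 16 + 64 = 96
|uV8|² = (1−(-6))² + (2−7)² + (1−(-9))² = 49 + 25 + 100 = 174
|uV9|² = (1−6)² + (2−6)² + (1−1)² = 25 + 16 + 0 = 41
d²(u, V10) = (1−(-8))² + (2−(-2))² + (1−8)² = 81 + 16 + 49 = 146
d²(u, V11) = (1−2)² + (2−(-1))² + (1−(-4))² = 1 + 9 + 25 = 35
The smallest is to V2, so u lies in the Voronoi region of V2.

V2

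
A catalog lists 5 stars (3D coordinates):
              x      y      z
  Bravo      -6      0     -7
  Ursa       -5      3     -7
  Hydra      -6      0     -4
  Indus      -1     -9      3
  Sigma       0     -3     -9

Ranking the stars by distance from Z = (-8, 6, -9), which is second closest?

Bravo

Squared Euclidean distances:
d²(Z, Bravo) = (-8−(-6))² + (6−0)² + (-9−(-7))² = 4 + 36 + 4 = 44
d²(Z, Ursa) = (-8−(-5))² + (6−3)² + (-9−(-7))² = 9 + 9 + 4 = 22
d²(Z, Hydra) = (-8−(-6))² + (6−0)² + (-9−(-4))² = 4 + 36 + 25 = 65
d²(Z, Indus) = (-8−(-1))² + (6−(-9))² + (-9−3)² = 49 + 225 + 144 = 418
d²(Z, Sigma) = (-8−0)² + (6−(-3))² + (-9−(-9))² = 64 + 81 + 0 = 145
Sorted ascending: Ursa, Bravo, Hydra, … — the second-nearest is Bravo.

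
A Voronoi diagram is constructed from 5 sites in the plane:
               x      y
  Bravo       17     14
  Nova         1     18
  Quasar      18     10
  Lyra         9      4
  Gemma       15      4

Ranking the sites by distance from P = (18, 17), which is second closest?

Compare squared distances (the ordering matches that of the actual distances):
d²(P, Bravo) = (18−17)² + (17−14)² = 1 + 9 = 10
d²(P, Nova) = (18−1)² + (17−18)² = 289 + 1 = 290
d²(P, Quasar) = (18−18)² + (17−10)² = 0 + 49 = 49
d²(P, Lyra) = (18−9)² + (17−4)² = 81 + 169 = 250
d²(P, Gemma) = (18−15)² + (17−4)² = 9 + 169 = 178
Sorted ascending: Bravo, Quasar, Gemma, … — the second-nearest is Quasar.

Quasar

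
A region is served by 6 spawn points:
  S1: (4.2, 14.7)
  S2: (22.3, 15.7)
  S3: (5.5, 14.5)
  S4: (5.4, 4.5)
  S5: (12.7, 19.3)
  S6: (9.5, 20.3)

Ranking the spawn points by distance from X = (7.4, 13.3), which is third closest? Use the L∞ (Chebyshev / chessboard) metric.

d(X,S1) = max(3.2, 1.4) = 3.2
d(X,S2) = max(14.9, 2.4) = 14.9
d(X,S3) = max(1.9, 1.2) = 1.9
d(X,S4) = max(2, 8.8) = 8.8
d(X,S5) = max(5.3, 6) = 6
d(X,S6) = max(2.1, 7) = 7
Sorted ascending: S3, S1, S5, S6, … — the third-nearest is S5.

S5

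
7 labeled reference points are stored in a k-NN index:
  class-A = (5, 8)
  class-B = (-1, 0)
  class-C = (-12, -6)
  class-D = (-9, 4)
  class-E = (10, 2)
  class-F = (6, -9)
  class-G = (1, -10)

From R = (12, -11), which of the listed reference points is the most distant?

Compare squared distances (the ordering matches that of the actual distances):
d²(R, class-A) = (12−5)² + (-11−8)² = 49 + 361 = 410
d²(R, class-B) = (12−(-1))² + (-11−0)² = 169 + 121 = 290
d²(R, class-C) = (12−(-12))² + (-11−(-6))² = 576 + 25 = 601
d²(R, class-D) = (12−(-9))² + (-11−4)² = 441 + 225 = 666
d²(R, class-E) = (12−10)² + (-11−2)² = 4 + 169 = 173
d²(R, class-F) = (12−6)² + (-11−(-9))² = 36 + 4 = 40
d²(R, class-G) = (12−1)² + (-11−(-10))² = 121 + 1 = 122
The largest is to class-D.

class-D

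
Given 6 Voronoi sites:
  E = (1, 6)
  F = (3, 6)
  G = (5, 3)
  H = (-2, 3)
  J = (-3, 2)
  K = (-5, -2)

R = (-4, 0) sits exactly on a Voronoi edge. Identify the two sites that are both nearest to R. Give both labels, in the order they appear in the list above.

Squared distances from R to each site:
|RE|² = (-4−1)² + (0−6)² = 25 + 36 = 61
|RF|² = (-4−3)² + (0−6)² = 49 + 36 = 85
|RG|² = (-4−5)² + (0−3)² = 81 + 9 = 90
|RH|² = (-4−(-2))² + (0−3)² = 4 + 9 = 13
|RJ|² = (-4−(-3))² + (0−2)² = 1 + 4 = 5
|RK|² = (-4−(-5))² + (0−(-2))² = 1 + 4 = 5
R is equidistant from J and K (both at squared distance 5), and every other site is strictly farther — so R lies on the J–K Voronoi edge.

J and K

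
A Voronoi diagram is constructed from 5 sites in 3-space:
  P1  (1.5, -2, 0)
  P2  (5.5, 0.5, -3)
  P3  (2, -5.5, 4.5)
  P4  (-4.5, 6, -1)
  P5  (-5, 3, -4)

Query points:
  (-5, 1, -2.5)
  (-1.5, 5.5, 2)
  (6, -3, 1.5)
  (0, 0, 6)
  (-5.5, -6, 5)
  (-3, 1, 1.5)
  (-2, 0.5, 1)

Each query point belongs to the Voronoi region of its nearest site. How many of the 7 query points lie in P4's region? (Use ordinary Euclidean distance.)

1

(-5, 1, -2.5) — d² to each: P1:57.5, P2:110.75, P3:140.25, P4:27.5, P5:6.25 → nearest is P5
(-1.5, 5.5, 2) — d² to each: P1:69.25, P2:99, P3:139.5, P4:18.25, P5:54.5 → nearest is P4
(6, -3, 1.5) — d² to each: P1:23.5, P2:32.75, P3:31.25, P4:197.5, P5:187.25 → nearest is P1
(0, 0, 6) — d² to each: P1:42.25, P2:111.5, P3:36.5, P4:105.25, P5:134 → nearest is P3
(-5.5, -6, 5) — d² to each: P1:90, P2:227.25, P3:56.75, P4:181, P5:162.25 → nearest is P3
(-3, 1, 1.5) — d² to each: P1:31.5, P2:92.75, P3:76.25, P4:33.5, P5:38.25 → nearest is P1
(-2, 0.5, 1) — d² to each: P1:19.5, P2:72.25, P3:64.25, P4:40.5, P5:40.25 → nearest is P1
1 of the 7 points has P4 as nearest.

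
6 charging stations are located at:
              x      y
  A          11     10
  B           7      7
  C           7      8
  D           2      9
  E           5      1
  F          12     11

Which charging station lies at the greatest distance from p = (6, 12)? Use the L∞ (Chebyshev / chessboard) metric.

d(p,A) = max(5, 2) = 5
d(p,B) = max(1, 5) = 5
d(p,C) = max(1, 4) = 4
d(p,D) = max(4, 3) = 4
d(p,E) = max(1, 11) = 11
d(p,F) = max(6, 1) = 6
The largest is to E.

E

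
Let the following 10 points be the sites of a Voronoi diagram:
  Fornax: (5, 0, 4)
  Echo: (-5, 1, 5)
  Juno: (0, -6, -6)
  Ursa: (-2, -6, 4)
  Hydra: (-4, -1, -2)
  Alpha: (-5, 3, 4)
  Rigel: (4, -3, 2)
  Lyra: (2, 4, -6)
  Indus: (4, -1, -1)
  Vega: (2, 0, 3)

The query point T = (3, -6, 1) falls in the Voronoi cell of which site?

Rigel

Squared Euclidean distances:
d²(T, Fornax) = (3−5)² + (-6−0)² + (1−4)² = 4 + 36 + 9 = 49
d²(T, Echo) = (3−(-5))² + (-6−1)² + (1−5)² = 64 + 49 + 16 = 129
d²(T, Juno) = (3−0)² + (-6−(-6))² + (1−(-6))² = 9 + 0 + 49 = 58
d²(T, Ursa) = (3−(-2))² + (-6−(-6))² + (1−4)² = 25 + 0 + 9 = 34
d²(T, Hydra) = (3−(-4))² + (-6−(-1))² + (1−(-2))² = 49 + 25 + 9 = 83
d²(T, Alpha) = (3−(-5))² + (-6−3)² + (1−4)² = 64 + 81 + 9 = 154
d²(T, Rigel) = (3−4)² + (-6−(-3))² + (1−2)² = 1 + 9 + 1 = 11
d²(T, Lyra) = (3−2)² + (-6−4)² + (1−(-6))² = 1 + 100 + 49 = 150
d²(T, Indus) = (3−4)² + (-6−(-1))² + (1−(-1))² = 1 + 25 + 4 = 30
d²(T, Vega) = (3−2)² + (-6−0)² + (1−3)² = 1 + 36 + 4 = 41
The smallest is to Rigel, so T lies in the Voronoi region of Rigel.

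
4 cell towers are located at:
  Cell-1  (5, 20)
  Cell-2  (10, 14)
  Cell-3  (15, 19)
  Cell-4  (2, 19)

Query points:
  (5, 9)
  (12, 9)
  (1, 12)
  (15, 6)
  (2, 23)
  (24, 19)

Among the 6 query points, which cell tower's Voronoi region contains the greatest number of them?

(5, 9) — d² to each: Cell-1:121, Cell-2:50, Cell-3:200, Cell-4:109 → nearest is Cell-2
(12, 9) — d² to each: Cell-1:170, Cell-2:29, Cell-3:109, Cell-4:200 → nearest is Cell-2
(1, 12) — d² to each: Cell-1:80, Cell-2:85, Cell-3:245, Cell-4:50 → nearest is Cell-4
(15, 6) — d² to each: Cell-1:296, Cell-2:89, Cell-3:169, Cell-4:338 → nearest is Cell-2
(2, 23) — d² to each: Cell-1:18, Cell-2:145, Cell-3:185, Cell-4:16 → nearest is Cell-4
(24, 19) — d² to each: Cell-1:362, Cell-2:221, Cell-3:81, Cell-4:484 → nearest is Cell-3
Tally — Cell-2:3, Cell-3:1, Cell-4:2. Cell-2 captures the most (3).

Cell-2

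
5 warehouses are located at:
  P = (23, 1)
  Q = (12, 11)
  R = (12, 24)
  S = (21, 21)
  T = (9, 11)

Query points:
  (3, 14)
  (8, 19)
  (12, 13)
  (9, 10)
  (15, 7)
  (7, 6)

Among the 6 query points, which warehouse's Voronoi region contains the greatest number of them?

T

(3, 14) — d² to each: P:569, Q:90, R:181, S:373, T:45 → nearest is T
(8, 19) — d² to each: P:549, Q:80, R:41, S:173, T:65 → nearest is R
(12, 13) — d² to each: P:265, Q:4, R:121, S:145, T:13 → nearest is Q
(9, 10) — d² to each: P:277, Q:10, R:205, S:265, T:1 → nearest is T
(15, 7) — d² to each: P:100, Q:25, R:298, S:232, T:52 → nearest is Q
(7, 6) — d² to each: P:281, Q:50, R:349, S:421, T:29 → nearest is T
Tally — Q:2, R:1, T:3. T captures the most (3).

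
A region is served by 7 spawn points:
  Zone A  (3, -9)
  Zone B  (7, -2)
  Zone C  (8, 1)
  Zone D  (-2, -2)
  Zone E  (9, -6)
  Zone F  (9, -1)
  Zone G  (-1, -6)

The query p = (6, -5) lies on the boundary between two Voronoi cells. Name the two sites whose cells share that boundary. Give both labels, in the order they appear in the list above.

Squared distances from p to each site:
d²(p, Zone A) = (6−3)² + (-5−(-9))² = 9 + 16 = 25
d²(p, Zone B) = (6−7)² + (-5−(-2))² = 1 + 9 = 10
d²(p, Zone C) = (6−8)² + (-5−1)² = 4 + 36 = 40
d²(p, Zone D) = (6−(-2))² + (-5−(-2))² = 64 + 9 = 73
d²(p, Zone E) = (6−9)² + (-5−(-6))² = 9 + 1 = 10
d²(p, Zone F) = (6−9)² + (-5−(-1))² = 9 + 16 = 25
d²(p, Zone G) = (6−(-1))² + (-5−(-6))² = 49 + 1 = 50
p is equidistant from Zone B and Zone E (both at squared distance 10), and every other site is strictly farther — so p lies on the Zone B–Zone E Voronoi edge.

Zone B and Zone E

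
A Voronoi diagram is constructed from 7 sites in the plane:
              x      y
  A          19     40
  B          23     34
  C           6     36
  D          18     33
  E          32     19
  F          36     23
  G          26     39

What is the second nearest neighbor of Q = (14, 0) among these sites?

F

Since √ is increasing, it suffices to compare squared distances:
|QA|² = (14−19)² + (0−40)² = 25 + 1600 = 1625
|QB|² = (14−23)² + (0−34)² = 81 + 1156 = 1237
|QC|² = (14−6)² + (0−36)² = 64 + 1296 = 1360
|QD|² = (14−18)² + (0−33)² = 16 + 1089 = 1105
|QE|² = (14−32)² + (0−19)² = 324 + 361 = 685
|QF|² = (14−36)² + (0−23)² = 484 + 529 = 1013
|QG|² = (14−26)² + (0−39)² = 144 + 1521 = 1665
Sorted ascending: E, F, D, … — the second-nearest is F.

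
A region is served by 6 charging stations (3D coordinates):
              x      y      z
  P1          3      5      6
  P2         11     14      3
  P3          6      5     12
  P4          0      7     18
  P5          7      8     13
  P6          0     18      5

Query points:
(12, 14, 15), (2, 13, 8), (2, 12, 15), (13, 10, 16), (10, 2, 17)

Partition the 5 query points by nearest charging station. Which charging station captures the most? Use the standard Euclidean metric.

(12, 14, 15) — d² to each: P1:243, P2:145, P3:126, P4:202, P5:65, P6:260 → nearest is P5
(2, 13, 8) — d² to each: P1:69, P2:107, P3:96, P4:140, P5:75, P6:38 → nearest is P6
(2, 12, 15) — d² to each: P1:131, P2:229, P3:74, P4:38, P5:45, P6:140 → nearest is P4
(13, 10, 16) — d² to each: P1:225, P2:189, P3:90, P4:182, P5:49, P6:354 → nearest is P5
(10, 2, 17) — d² to each: P1:179, P2:341, P3:50, P4:126, P5:61, P6:500 → nearest is P3
Tally — P3:1, P4:1, P5:2, P6:1. P5 captures the most (2).

P5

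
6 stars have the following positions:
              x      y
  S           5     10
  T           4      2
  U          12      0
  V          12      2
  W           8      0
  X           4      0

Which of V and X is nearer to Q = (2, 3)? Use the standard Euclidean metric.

Compare squared distances:
|QV|² = (2−12)² + (3−2)² = 100 + 1 = 101
|QX|² = (2−4)² + (3−0)² = 4 + 9 = 13
101 > 13, so X is closer.

X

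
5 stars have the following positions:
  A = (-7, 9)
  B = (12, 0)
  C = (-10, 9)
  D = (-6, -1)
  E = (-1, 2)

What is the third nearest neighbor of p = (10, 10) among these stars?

Compare squared distances (the ordering matches that of the actual distances):
|pA|² = (10−(-7))² + (10−9)² = 289 + 1 = 290
|pB|² = (10−12)² + (10−0)² = 4 + 100 = 104
|pC|² = (10−(-10))² + (10−9)² = 400 + 1 = 401
|pD|² = (10−(-6))² + (10−(-1))² = 256 + 121 = 377
|pE|² = (10−(-1))² + (10−2)² = 121 + 64 = 185
Sorted ascending: B, E, A, D, … — the third-nearest is A.

A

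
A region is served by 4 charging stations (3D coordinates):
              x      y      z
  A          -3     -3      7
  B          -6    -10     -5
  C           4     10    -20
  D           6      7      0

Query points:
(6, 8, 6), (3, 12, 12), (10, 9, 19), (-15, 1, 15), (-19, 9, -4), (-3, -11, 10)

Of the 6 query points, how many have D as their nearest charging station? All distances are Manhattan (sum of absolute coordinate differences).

4

(6, 8, 6) — d to each: A:21, B:41, C:30, D:7 → nearest is D
(3, 12, 12) — d to each: A:26, B:48, C:35, D:20 → nearest is D
(10, 9, 19) — d to each: A:37, B:59, C:46, D:25 → nearest is D
(-15, 1, 15) — d to each: A:24, B:40, C:63, D:42 → nearest is A
(-19, 9, -4) — d to each: A:39, B:33, C:40, D:31 → nearest is D
(-3, -11, 10) — d to each: A:11, B:19, C:58, D:37 → nearest is A
4 of the 6 points have D as nearest.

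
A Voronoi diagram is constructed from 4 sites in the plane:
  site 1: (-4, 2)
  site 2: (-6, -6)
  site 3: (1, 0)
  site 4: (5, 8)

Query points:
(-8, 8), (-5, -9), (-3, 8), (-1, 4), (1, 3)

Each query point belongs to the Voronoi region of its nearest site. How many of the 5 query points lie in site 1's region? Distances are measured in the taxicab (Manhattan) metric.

(-8, 8) — d to each: site 1:10, site 2:16, site 3:17, site 4:13 → nearest is site 1
(-5, -9) — d to each: site 1:12, site 2:4, site 3:15, site 4:27 → nearest is site 2
(-3, 8) — d to each: site 1:7, site 2:17, site 3:12, site 4:8 → nearest is site 1
(-1, 4) — d to each: site 1:5, site 2:15, site 3:6, site 4:10 → nearest is site 1
(1, 3) — d to each: site 1:6, site 2:16, site 3:3, site 4:9 → nearest is site 3
3 of the 5 points have site 1 as nearest.

3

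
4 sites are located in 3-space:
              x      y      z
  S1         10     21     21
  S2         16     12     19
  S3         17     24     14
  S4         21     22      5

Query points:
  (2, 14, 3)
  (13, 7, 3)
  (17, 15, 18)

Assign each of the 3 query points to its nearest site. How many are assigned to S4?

1

(2, 14, 3) — d² to each: S1:437, S2:456, S3:446, S4:429 → nearest is S4
(13, 7, 3) — d² to each: S1:529, S2:290, S3:426, S4:293 → nearest is S2
(17, 15, 18) — d² to each: S1:94, S2:11, S3:97, S4:234 → nearest is S2
1 of the 3 points has S4 as nearest.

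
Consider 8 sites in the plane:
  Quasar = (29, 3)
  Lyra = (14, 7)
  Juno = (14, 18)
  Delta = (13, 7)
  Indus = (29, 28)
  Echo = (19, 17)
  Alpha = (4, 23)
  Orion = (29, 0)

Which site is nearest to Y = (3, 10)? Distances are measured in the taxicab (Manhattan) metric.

Delta

d(Y, Quasar) = |3−29| + |10−3| = 26 + 7 = 33
d(Y, Lyra) = |3−14| + |10−7| = 11 + 3 = 14
d(Y, Juno) = |3−14| + |10−18| = 11 + 8 = 19
d(Y, Delta) = |3−13| + |10−7| = 10 + 3 = 13
d(Y, Indus) = |3−29| + |10−28| = 26 + 18 = 44
d(Y, Echo) = |3−19| + |10−17| = 16 + 7 = 23
d(Y, Alpha) = |3−4| + |10−23| = 1 + 13 = 14
d(Y, Orion) = |3−29| + |10−0| = 26 + 10 = 36
The smallest is to Delta, so Y lies in the Voronoi region of Delta.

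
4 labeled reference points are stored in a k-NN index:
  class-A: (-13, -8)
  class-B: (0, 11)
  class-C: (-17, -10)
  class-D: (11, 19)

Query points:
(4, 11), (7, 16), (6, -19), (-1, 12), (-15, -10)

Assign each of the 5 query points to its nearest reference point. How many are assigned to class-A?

(4, 11) — d² to each: class-A:650, class-B:16, class-C:882, class-D:113 → nearest is class-B
(7, 16) — d² to each: class-A:976, class-B:74, class-C:1252, class-D:25 → nearest is class-D
(6, -19) — d² to each: class-A:482, class-B:936, class-C:610, class-D:1469 → nearest is class-A
(-1, 12) — d² to each: class-A:544, class-B:2, class-C:740, class-D:193 → nearest is class-B
(-15, -10) — d² to each: class-A:8, class-B:666, class-C:4, class-D:1517 → nearest is class-C
1 of the 5 points has class-A as nearest.

1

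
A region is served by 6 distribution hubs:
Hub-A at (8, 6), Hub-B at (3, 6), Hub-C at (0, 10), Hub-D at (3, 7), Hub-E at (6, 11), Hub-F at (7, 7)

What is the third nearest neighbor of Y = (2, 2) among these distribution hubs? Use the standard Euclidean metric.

Compare squared distances (the ordering matches that of the actual distances):
d²(Y, Hub-A) = (2−8)² + (2−6)² = 36 + 16 = 52
d²(Y, Hub-B) = (2−3)² + (2−6)² = 1 + 16 = 17
d²(Y, Hub-C) = (2−0)² + (2−10)² = 4 + 64 = 68
d²(Y, Hub-D) = (2−3)² + (2−7)² = 1 + 25 = 26
d²(Y, Hub-E) = (2−6)² + (2−11)² = 16 + 81 = 97
d²(Y, Hub-F) = (2−7)² + (2−7)² = 25 + 25 = 50
Sorted ascending: Hub-B, Hub-D, Hub-F, Hub-A, … — the third-nearest is Hub-F.

Hub-F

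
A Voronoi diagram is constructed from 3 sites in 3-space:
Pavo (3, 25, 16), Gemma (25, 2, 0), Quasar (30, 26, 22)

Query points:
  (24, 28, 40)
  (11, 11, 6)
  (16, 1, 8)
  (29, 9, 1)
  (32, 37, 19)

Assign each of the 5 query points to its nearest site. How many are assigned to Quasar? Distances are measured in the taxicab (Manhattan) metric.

(24, 28, 40) — d to each: Pavo:48, Gemma:67, Quasar:26 → nearest is Quasar
(11, 11, 6) — d to each: Pavo:32, Gemma:29, Quasar:50 → nearest is Gemma
(16, 1, 8) — d to each: Pavo:45, Gemma:18, Quasar:53 → nearest is Gemma
(29, 9, 1) — d to each: Pavo:57, Gemma:12, Quasar:39 → nearest is Gemma
(32, 37, 19) — d to each: Pavo:44, Gemma:61, Quasar:16 → nearest is Quasar
2 of the 5 points have Quasar as nearest.

2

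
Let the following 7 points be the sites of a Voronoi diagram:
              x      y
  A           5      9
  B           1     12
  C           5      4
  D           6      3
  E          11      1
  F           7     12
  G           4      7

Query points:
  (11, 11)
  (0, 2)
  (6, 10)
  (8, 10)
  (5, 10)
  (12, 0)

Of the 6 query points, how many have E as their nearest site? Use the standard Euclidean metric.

(11, 11) — d² to each: A:40, B:101, C:85, D:89, E:100, F:17, G:65 → nearest is F
(0, 2) — d² to each: A:74, B:101, C:29, D:37, E:122, F:149, G:41 → nearest is C
(6, 10) — d² to each: A:2, B:29, C:37, D:49, E:106, F:5, G:13 → nearest is A
(8, 10) — d² to each: A:10, B:53, C:45, D:53, E:90, F:5, G:25 → nearest is F
(5, 10) — d² to each: A:1, B:20, C:36, D:50, E:117, F:8, G:10 → nearest is A
(12, 0) — d² to each: A:130, B:265, C:65, D:45, E:2, F:169, G:113 → nearest is E
1 of the 6 points has E as nearest.

1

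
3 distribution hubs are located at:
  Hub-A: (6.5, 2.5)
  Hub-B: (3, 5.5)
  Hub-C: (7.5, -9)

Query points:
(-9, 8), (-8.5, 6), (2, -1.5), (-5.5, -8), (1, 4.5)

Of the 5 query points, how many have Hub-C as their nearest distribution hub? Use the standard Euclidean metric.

1

(-9, 8) — d² to each: Hub-A:270.5, Hub-B:150.25, Hub-C:561.25 → nearest is Hub-B
(-8.5, 6) — d² to each: Hub-A:237.25, Hub-B:132.5, Hub-C:481 → nearest is Hub-B
(2, -1.5) — d² to each: Hub-A:36.25, Hub-B:50, Hub-C:86.5 → nearest is Hub-A
(-5.5, -8) — d² to each: Hub-A:254.25, Hub-B:254.5, Hub-C:170 → nearest is Hub-C
(1, 4.5) — d² to each: Hub-A:34.25, Hub-B:5, Hub-C:224.5 → nearest is Hub-B
1 of the 5 points has Hub-C as nearest.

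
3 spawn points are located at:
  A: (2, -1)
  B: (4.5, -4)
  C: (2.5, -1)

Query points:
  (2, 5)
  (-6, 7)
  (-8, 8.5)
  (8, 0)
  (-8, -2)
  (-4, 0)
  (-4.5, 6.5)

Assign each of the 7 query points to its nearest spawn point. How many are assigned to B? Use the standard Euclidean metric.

(2, 5) — d² to each: A:36, B:87.25, C:36.25 → nearest is A
(-6, 7) — d² to each: A:128, B:231.25, C:136.25 → nearest is A
(-8, 8.5) — d² to each: A:190.25, B:312.5, C:200.5 → nearest is A
(8, 0) — d² to each: A:37, B:28.25, C:31.25 → nearest is B
(-8, -2) — d² to each: A:101, B:160.25, C:111.25 → nearest is A
(-4, 0) — d² to each: A:37, B:88.25, C:43.25 → nearest is A
(-4.5, 6.5) — d² to each: A:98.5, B:191.25, C:105.25 → nearest is A
1 of the 7 points has B as nearest.

1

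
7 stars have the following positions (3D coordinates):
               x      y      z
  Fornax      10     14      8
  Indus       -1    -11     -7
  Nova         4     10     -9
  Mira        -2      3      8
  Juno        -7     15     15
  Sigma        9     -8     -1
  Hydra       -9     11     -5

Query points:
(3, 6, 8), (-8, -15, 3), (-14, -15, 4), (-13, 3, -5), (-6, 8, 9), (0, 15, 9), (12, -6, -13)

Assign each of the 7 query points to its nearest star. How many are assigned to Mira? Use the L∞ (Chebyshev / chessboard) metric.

2

(3, 6, 8) — d to each: Fornax:8, Indus:17, Nova:17, Mira:5, Juno:10, Sigma:14, Hydra:13 → nearest is Mira
(-8, -15, 3) — d to each: Fornax:29, Indus:10, Nova:25, Mira:18, Juno:30, Sigma:17, Hydra:26 → nearest is Indus
(-14, -15, 4) — d to each: Fornax:29, Indus:13, Nova:25, Mira:18, Juno:30, Sigma:23, Hydra:26 → nearest is Indus
(-13, 3, -5) — d to each: Fornax:23, Indus:14, Nova:17, Mira:13, Juno:20, Sigma:22, Hydra:8 → nearest is Hydra
(-6, 8, 9) — d to each: Fornax:16, Indus:19, Nova:18, Mira:5, Juno:7, Sigma:16, Hydra:14 → nearest is Mira
(0, 15, 9) — d to each: Fornax:10, Indus:26, Nova:18, Mira:12, Juno:7, Sigma:23, Hydra:14 → nearest is Juno
(12, -6, -13) — d to each: Fornax:21, Indus:13, Nova:16, Mira:21, Juno:28, Sigma:12, Hydra:21 → nearest is Sigma
2 of the 7 points have Mira as nearest.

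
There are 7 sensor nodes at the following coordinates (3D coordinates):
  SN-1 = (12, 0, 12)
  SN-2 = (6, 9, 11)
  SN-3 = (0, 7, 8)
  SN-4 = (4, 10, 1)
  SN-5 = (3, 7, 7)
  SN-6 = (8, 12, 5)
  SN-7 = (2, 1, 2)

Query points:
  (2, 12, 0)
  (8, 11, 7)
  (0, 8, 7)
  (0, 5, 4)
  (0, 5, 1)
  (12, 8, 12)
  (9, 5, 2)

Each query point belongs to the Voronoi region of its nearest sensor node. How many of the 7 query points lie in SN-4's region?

(2, 12, 0) — d² to each: SN-1:388, SN-2:146, SN-3:93, SN-4:9, SN-5:75, SN-6:61, SN-7:125 → nearest is SN-4
(8, 11, 7) — d² to each: SN-1:162, SN-2:24, SN-3:81, SN-4:53, SN-5:41, SN-6:5, SN-7:161 → nearest is SN-6
(0, 8, 7) — d² to each: SN-1:233, SN-2:53, SN-3:2, SN-4:56, SN-5:10, SN-6:84, SN-7:78 → nearest is SN-3
(0, 5, 4) — d² to each: SN-1:233, SN-2:101, SN-3:20, SN-4:50, SN-5:22, SN-6:114, SN-7:24 → nearest is SN-3
(0, 5, 1) — d² to each: SN-1:290, SN-2:152, SN-3:53, SN-4:41, SN-5:49, SN-6:129, SN-7:21 → nearest is SN-7
(12, 8, 12) — d² to each: SN-1:64, SN-2:38, SN-3:161, SN-4:189, SN-5:107, SN-6:81, SN-7:249 → nearest is SN-2
(9, 5, 2) — d² to each: SN-1:134, SN-2:106, SN-3:121, SN-4:51, SN-5:65, SN-6:59, SN-7:65 → nearest is SN-4
2 of the 7 points have SN-4 as nearest.

2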